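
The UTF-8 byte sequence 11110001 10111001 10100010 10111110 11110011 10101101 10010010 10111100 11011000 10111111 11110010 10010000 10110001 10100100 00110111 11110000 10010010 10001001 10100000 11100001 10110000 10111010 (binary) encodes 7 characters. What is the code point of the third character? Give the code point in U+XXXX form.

U+063F

Offset 0: leading byte 0xF1 = 11110001 → 4-byte char #1 = F1 B9 A2 BE.
Offset 4: leading byte 0xF3 = 11110011 → 4-byte char #2 = F3 AD 92 BC.
Offset 8: leading byte 0xD8 = 11011000 → 2-byte char #3 = D8 BF.
Leading byte 0xD8 = 11011000 matches 110xxxxx → 2-byte sequence.
Byte 1: 0xD8 = 11011000, payload 11000 (5 bits).
Byte 2: 0xBF = 10111111 (10xxxxxx ✓), payload 111111.
Concatenate: 11000111111 = 0x63F (11 bits → U+063F).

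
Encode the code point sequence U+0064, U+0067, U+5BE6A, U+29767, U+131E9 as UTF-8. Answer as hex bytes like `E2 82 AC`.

64 67 F1 9B B9 AA F0 A9 9D A7 F0 93 87 A9

U+0064: 1-byte form → 64.
U+0067: 1-byte form → 67.
U+5BE6A: 4-byte form → F1 9B B9 AA.
U+29767: 4-byte form → F0 A9 9D A7.
U+131E9: 4-byte form → F0 93 87 A9.
Concatenated (14 bytes): 64 67 F1 9B B9 AA F0 A9 9D A7 F0 93 87 A9.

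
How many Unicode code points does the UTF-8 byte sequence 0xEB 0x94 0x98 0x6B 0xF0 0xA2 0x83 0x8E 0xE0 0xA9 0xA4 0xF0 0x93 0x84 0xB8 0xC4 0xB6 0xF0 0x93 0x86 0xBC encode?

Byte at offset 0: 0xEB = 11101011 → 3-byte char (#1). Advance 3.
Byte at offset 3: 0x6B = 01101011 → 1-byte char (#2). Advance 1.
Byte at offset 4: 0xF0 = 11110000 → 4-byte char (#3). Advance 4.
Byte at offset 8: 0xE0 = 11100000 → 3-byte char (#4). Advance 3.
Byte at offset 11: 0xF0 = 11110000 → 4-byte char (#5). Advance 4.
Byte at offset 15: 0xC4 = 11000100 → 2-byte char (#6). Advance 2.
Byte at offset 17: 0xF0 = 11110000 → 4-byte char (#7). Advance 4.
Reached end at offset 21 after 7 code points.

7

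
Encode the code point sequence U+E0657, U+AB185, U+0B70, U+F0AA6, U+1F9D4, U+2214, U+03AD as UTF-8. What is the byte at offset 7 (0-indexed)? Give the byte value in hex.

0x85

U+E0657 → 4-byte form F3 A0 99 97 at offsets 0–3.
U+AB185 → 4-byte form F2 AB 86 85 at offsets 4–7.
Offset 7 falls in char 2's range; it's byte 4 of F2 AB 86 85 = 0x85.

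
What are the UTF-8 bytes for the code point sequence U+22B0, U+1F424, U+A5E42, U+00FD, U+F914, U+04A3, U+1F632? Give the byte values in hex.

U+22B0: 3-byte form → E2 8A B0.
U+1F424: 4-byte form → F0 9F 90 A4.
U+A5E42: 4-byte form → F2 A5 B9 82.
U+00FD: 2-byte form → C3 BD.
U+F914: 3-byte form → EF A4 94.
U+04A3: 2-byte form → D2 A3.
U+1F632: 4-byte form → F0 9F 98 B2.
Concatenated (22 bytes): E2 8A B0 F0 9F 90 A4 F2 A5 B9 82 C3 BD EF A4 94 D2 A3 F0 9F 98 B2.

E2 8A B0 F0 9F 90 A4 F2 A5 B9 82 C3 BD EF A4 94 D2 A3 F0 9F 98 B2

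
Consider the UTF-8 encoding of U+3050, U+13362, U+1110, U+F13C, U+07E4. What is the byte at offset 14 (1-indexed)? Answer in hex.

0xDF

1-indexed offset 14 is 0-indexed offset 13.
U+3050 → 3-byte form E3 81 90 at offsets 0–2.
U+13362 → 4-byte form F0 93 8D A2 at offsets 3–6.
U+1110 → 3-byte form E1 84 90 at offsets 7–9.
U+F13C → 3-byte form EF 84 BC at offsets 10–12.
U+07E4 → 2-byte form DF A4 at offsets 13–14.
Offset 13 falls in char 5's range; it's byte 1 of DF A4 = 0xDF.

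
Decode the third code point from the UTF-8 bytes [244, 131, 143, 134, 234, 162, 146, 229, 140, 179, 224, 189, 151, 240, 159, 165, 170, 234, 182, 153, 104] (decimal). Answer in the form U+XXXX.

Offset 0: leading byte 0xF4 = 11110100 → 4-byte char #1 = F4 83 8F 86.
Offset 4: leading byte 0xEA = 11101010 → 3-byte char #2 = EA A2 92.
Offset 7: leading byte 0xE5 = 11100101 → 3-byte char #3 = E5 8C B3.
Leading byte 0xE5 = 11100101 matches 1110xxxx → 3-byte sequence.
Byte 1: 0xE5 = 11100101, payload 0101 (4 bits).
Byte 2: 0x8C = 10001100 (10xxxxxx ✓), payload 001100.
Byte 3: 0xB3 = 10110011 (10xxxxxx ✓), payload 110011.
Concatenate: 0101001100110011 = 0x5333 (16 bits → U+5333).

U+5333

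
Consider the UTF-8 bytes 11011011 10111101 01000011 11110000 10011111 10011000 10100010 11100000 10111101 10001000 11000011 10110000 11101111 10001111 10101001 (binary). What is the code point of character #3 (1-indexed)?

Offset 0: leading byte 0xDB = 11011011 → 2-byte char #1 = DB BD.
Offset 2: leading byte 0x43 = 01000011 → 1-byte char #2 = 43.
Offset 3: leading byte 0xF0 = 11110000 → 4-byte char #3 = F0 9F 98 A2.
Leading byte 0xF0 = 11110000 matches 11110xxx → 4-byte sequence.
Byte 1: 0xF0 = 11110000, payload 000 (3 bits).
Byte 2: 0x9F = 10011111 (10xxxxxx ✓), payload 011111.
Byte 3: 0x98 = 10011000 (10xxxxxx ✓), payload 011000.
Byte 4: 0xA2 = 10100010 (10xxxxxx ✓), payload 100010.
Concatenate: 000011111011000100010 = 0x1F622 (21 bits → U+1F622).

U+1F622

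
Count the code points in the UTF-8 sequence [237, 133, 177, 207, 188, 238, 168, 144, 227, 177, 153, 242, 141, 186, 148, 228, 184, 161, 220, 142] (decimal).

7

Byte at offset 0: 0xED = 11101101 → 3-byte char (#1). Advance 3.
Byte at offset 3: 0xCF = 11001111 → 2-byte char (#2). Advance 2.
Byte at offset 5: 0xEE = 11101110 → 3-byte char (#3). Advance 3.
Byte at offset 8: 0xE3 = 11100011 → 3-byte char (#4). Advance 3.
Byte at offset 11: 0xF2 = 11110010 → 4-byte char (#5). Advance 4.
Byte at offset 15: 0xE4 = 11100100 → 3-byte char (#6). Advance 3.
Byte at offset 18: 0xDC = 11011100 → 2-byte char (#7). Advance 2.
Reached end at offset 20 after 7 code points.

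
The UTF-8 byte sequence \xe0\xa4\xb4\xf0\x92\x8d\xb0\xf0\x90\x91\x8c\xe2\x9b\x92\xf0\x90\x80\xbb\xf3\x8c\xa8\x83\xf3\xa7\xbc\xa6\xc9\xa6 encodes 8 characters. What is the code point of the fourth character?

Offset 0: leading byte 0xE0 = 11100000 → 3-byte char #1 = E0 A4 B4.
Offset 3: leading byte 0xF0 = 11110000 → 4-byte char #2 = F0 92 8D B0.
Offset 7: leading byte 0xF0 = 11110000 → 4-byte char #3 = F0 90 91 8C.
Offset 11: leading byte 0xE2 = 11100010 → 3-byte char #4 = E2 9B 92.
Leading byte 0xE2 = 11100010 matches 1110xxxx → 3-byte sequence.
Byte 1: 0xE2 = 11100010, payload 0010 (4 bits).
Byte 2: 0x9B = 10011011 (10xxxxxx ✓), payload 011011.
Byte 3: 0x92 = 10010010 (10xxxxxx ✓), payload 010010.
Concatenate: 0010011011010010 = 0x26D2 (16 bits → U+26D2).

U+26D2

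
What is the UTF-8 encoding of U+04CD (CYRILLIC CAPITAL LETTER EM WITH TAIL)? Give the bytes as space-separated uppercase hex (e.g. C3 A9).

D3 8D

U+04CD = 0x4CD = 1229 decimal. In range U+0080–U+07FF → 2-byte form: 110xxxxx 10xxxxxx.
Binary (11 bits): 10011001101.
Split 5+6: 10011 | 001101.
Byte 1: 11010011 = 0xD3.
Byte 2: 10001101 = 0x8D.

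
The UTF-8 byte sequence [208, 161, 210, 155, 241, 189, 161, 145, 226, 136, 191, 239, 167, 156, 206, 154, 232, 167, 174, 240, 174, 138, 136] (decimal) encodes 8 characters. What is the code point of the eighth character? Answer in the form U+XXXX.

Offset 0: leading byte 0xD0 = 11010000 → 2-byte char #1 = D0 A1.
Offset 2: leading byte 0xD2 = 11010010 → 2-byte char #2 = D2 9B.
Offset 4: leading byte 0xF1 = 11110001 → 4-byte char #3 = F1 BD A1 91.
Offset 8: leading byte 0xE2 = 11100010 → 3-byte char #4 = E2 88 BF.
Offset 11: leading byte 0xEF = 11101111 → 3-byte char #5 = EF A7 9C.
Offset 14: leading byte 0xCE = 11001110 → 2-byte char #6 = CE 9A.
Offset 16: leading byte 0xE8 = 11101000 → 3-byte char #7 = E8 A7 AE.
Offset 19: leading byte 0xF0 = 11110000 → 4-byte char #8 = F0 AE 8A 88.
Leading byte 0xF0 = 11110000 matches 11110xxx → 4-byte sequence.
Byte 1: 0xF0 = 11110000, payload 000 (3 bits).
Byte 2: 0xAE = 10101110 (10xxxxxx ✓), payload 101110.
Byte 3: 0x8A = 10001010 (10xxxxxx ✓), payload 001010.
Byte 4: 0x88 = 10001000 (10xxxxxx ✓), payload 001000.
Concatenate: 000101110001010001000 = 0x2E288 (21 bits → U+2E288).

U+2E288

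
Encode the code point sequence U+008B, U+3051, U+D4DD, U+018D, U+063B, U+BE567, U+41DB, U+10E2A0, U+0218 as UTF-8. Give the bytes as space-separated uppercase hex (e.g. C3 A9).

C2 8B E3 81 91 ED 93 9D C6 8D D8 BB F2 BE 95 A7 E4 87 9B F4 8E 8A A0 C8 98

U+008B: 2-byte form → C2 8B.
U+3051: 3-byte form → E3 81 91.
U+D4DD: 3-byte form → ED 93 9D.
U+018D: 2-byte form → C6 8D.
U+063B: 2-byte form → D8 BB.
U+BE567: 4-byte form → F2 BE 95 A7.
U+41DB: 3-byte form → E4 87 9B.
U+10E2A0: 4-byte form → F4 8E 8A A0.
U+0218: 2-byte form → C8 98.
Concatenated (25 bytes): C2 8B E3 81 91 ED 93 9D C6 8D D8 BB F2 BE 95 A7 E4 87 9B F4 8E 8A A0 C8 98.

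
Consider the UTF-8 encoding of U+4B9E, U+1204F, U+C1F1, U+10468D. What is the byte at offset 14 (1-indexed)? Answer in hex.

1-indexed offset 14 is 0-indexed offset 13.
U+4B9E → 3-byte form E4 AE 9E at offsets 0–2.
U+1204F → 4-byte form F0 92 81 8F at offsets 3–6.
U+C1F1 → 3-byte form EC 87 B1 at offsets 7–9.
U+10468D → 4-byte form F4 84 9A 8D at offsets 10–13.
Offset 13 falls in char 4's range; it's byte 4 of F4 84 9A 8D = 0x8D.

0x8D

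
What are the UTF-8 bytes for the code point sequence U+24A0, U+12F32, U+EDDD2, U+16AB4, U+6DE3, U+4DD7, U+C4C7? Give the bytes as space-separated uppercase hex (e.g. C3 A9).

U+24A0: 3-byte form → E2 92 A0.
U+12F32: 4-byte form → F0 92 BC B2.
U+EDDD2: 4-byte form → F3 AD B7 92.
U+16AB4: 4-byte form → F0 96 AA B4.
U+6DE3: 3-byte form → E6 B7 A3.
U+4DD7: 3-byte form → E4 B7 97.
U+C4C7: 3-byte form → EC 93 87.
Concatenated (24 bytes): E2 92 A0 F0 92 BC B2 F3 AD B7 92 F0 96 AA B4 E6 B7 A3 E4 B7 97 EC 93 87.

E2 92 A0 F0 92 BC B2 F3 AD B7 92 F0 96 AA B4 E6 B7 A3 E4 B7 97 EC 93 87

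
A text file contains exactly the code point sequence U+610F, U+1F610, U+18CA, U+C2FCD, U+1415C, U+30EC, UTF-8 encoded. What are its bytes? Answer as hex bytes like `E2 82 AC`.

E6 84 8F F0 9F 98 90 E1 A3 8A F3 82 BF 8D F0 94 85 9C E3 83 AC

U+610F: 3-byte form → E6 84 8F.
U+1F610: 4-byte form → F0 9F 98 90.
U+18CA: 3-byte form → E1 A3 8A.
U+C2FCD: 4-byte form → F3 82 BF 8D.
U+1415C: 4-byte form → F0 94 85 9C.
U+30EC: 3-byte form → E3 83 AC.
Concatenated (21 bytes): E6 84 8F F0 9F 98 90 E1 A3 8A F3 82 BF 8D F0 94 85 9C E3 83 AC.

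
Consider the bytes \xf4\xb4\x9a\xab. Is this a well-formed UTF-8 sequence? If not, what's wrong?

invalid (encodes a value above U+10FFFF)

Leading byte 0xF4 = 11110100 → 4-byte form.
Payload = 0x1346AB, which exceeds U+10FFFF, the maximum Unicode code point. (Leading bytes F5–FF, or F4 followed by ≥ 0x90, are invalid.)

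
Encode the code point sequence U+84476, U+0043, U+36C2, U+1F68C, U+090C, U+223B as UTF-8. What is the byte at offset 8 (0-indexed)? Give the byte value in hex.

0xF0

U+84476 → 4-byte form F2 84 91 B6 at offsets 0–3.
U+0043 → 1-byte form 43 at offsets 4–4.
U+36C2 → 3-byte form E3 9B 82 at offsets 5–7.
U+1F68C → 4-byte form F0 9F 9A 8C at offsets 8–11.
Offset 8 falls in char 4's range; it's byte 1 of F0 9F 9A 8C = 0xF0.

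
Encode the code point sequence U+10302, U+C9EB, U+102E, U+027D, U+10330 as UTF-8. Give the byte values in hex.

F0 90 8C 82 EC A7 AB E1 80 AE C9 BD F0 90 8C B0

U+10302: 4-byte form → F0 90 8C 82.
U+C9EB: 3-byte form → EC A7 AB.
U+102E: 3-byte form → E1 80 AE.
U+027D: 2-byte form → C9 BD.
U+10330: 4-byte form → F0 90 8C B0.
Concatenated (16 bytes): F0 90 8C 82 EC A7 AB E1 80 AE C9 BD F0 90 8C B0.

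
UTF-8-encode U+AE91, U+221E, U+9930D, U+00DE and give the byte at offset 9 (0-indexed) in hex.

U+AE91 → 3-byte form EA BA 91 at offsets 0–2.
U+221E → 3-byte form E2 88 9E at offsets 3–5.
U+9930D → 4-byte form F2 99 8C 8D at offsets 6–9.
Offset 9 falls in char 3's range; it's byte 4 of F2 99 8C 8D = 0x8D.

0x8D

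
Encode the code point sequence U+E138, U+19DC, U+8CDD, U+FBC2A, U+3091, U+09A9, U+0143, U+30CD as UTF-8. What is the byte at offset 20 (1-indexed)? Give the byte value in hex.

0xC5

1-indexed offset 20 is 0-indexed offset 19.
U+E138 → 3-byte form EE 84 B8 at offsets 0–2.
U+19DC → 3-byte form E1 A7 9C at offsets 3–5.
U+8CDD → 3-byte form E8 B3 9D at offsets 6–8.
U+FBC2A → 4-byte form F3 BB B0 AA at offsets 9–12.
U+3091 → 3-byte form E3 82 91 at offsets 13–15.
U+09A9 → 3-byte form E0 A6 A9 at offsets 16–18.
U+0143 → 2-byte form C5 83 at offsets 19–20.
Offset 19 falls in char 7's range; it's byte 1 of C5 83 = 0xC5.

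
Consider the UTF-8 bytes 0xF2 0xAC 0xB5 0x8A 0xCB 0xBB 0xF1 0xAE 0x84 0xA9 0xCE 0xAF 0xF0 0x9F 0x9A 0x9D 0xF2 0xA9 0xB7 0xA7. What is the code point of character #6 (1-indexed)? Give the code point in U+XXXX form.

Offset 0: leading byte 0xF2 = 11110010 → 4-byte char #1 = F2 AC B5 8A.
Offset 4: leading byte 0xCB = 11001011 → 2-byte char #2 = CB BB.
Offset 6: leading byte 0xF1 = 11110001 → 4-byte char #3 = F1 AE 84 A9.
Offset 10: leading byte 0xCE = 11001110 → 2-byte char #4 = CE AF.
Offset 12: leading byte 0xF0 = 11110000 → 4-byte char #5 = F0 9F 9A 9D.
Offset 16: leading byte 0xF2 = 11110010 → 4-byte char #6 = F2 A9 B7 A7.
Leading byte 0xF2 = 11110010 matches 11110xxx → 4-byte sequence.
Byte 1: 0xF2 = 11110010, payload 010 (3 bits).
Byte 2: 0xA9 = 10101001 (10xxxxxx ✓), payload 101001.
Byte 3: 0xB7 = 10110111 (10xxxxxx ✓), payload 110111.
Byte 4: 0xA7 = 10100111 (10xxxxxx ✓), payload 100111.
Concatenate: 010101001110111100111 = 0xA9DE7 (21 bits → U+A9DE7).

U+A9DE7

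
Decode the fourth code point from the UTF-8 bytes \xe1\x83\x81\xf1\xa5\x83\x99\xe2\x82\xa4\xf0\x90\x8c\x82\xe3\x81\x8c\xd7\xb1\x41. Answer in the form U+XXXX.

Offset 0: leading byte 0xE1 = 11100001 → 3-byte char #1 = E1 83 81.
Offset 3: leading byte 0xF1 = 11110001 → 4-byte char #2 = F1 A5 83 99.
Offset 7: leading byte 0xE2 = 11100010 → 3-byte char #3 = E2 82 A4.
Offset 10: leading byte 0xF0 = 11110000 → 4-byte char #4 = F0 90 8C 82.
Leading byte 0xF0 = 11110000 matches 11110xxx → 4-byte sequence.
Byte 1: 0xF0 = 11110000, payload 000 (3 bits).
Byte 2: 0x90 = 10010000 (10xxxxxx ✓), payload 010000.
Byte 3: 0x8C = 10001100 (10xxxxxx ✓), payload 001100.
Byte 4: 0x82 = 10000010 (10xxxxxx ✓), payload 000010.
Concatenate: 000010000001100000010 = 0x10302 (21 bits → U+10302).

U+10302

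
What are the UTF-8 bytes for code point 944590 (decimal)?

F3 A6 A7 8E

U+E69CE = 0xE69CE = 944590 decimal. In range U+10000–U+10FFFF → 4-byte form: 11110xxx 10xxxxxx 10xxxxxx 10xxxxxx.
Binary (21 bits): 011100110100111001110.
Split 3+6+6+6: 011 | 100110 | 100111 | 001110.
Byte 1: 11110011 = 0xF3.
Byte 2: 10100110 = 0xA6.
Byte 3: 10100111 = 0xA7.
Byte 4: 10001110 = 0x8E.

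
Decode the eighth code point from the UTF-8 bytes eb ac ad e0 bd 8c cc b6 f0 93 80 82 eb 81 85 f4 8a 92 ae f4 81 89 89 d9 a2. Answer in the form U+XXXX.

U+0662

Offset 0: leading byte 0xEB = 11101011 → 3-byte char #1 = EB AC AD.
Offset 3: leading byte 0xE0 = 11100000 → 3-byte char #2 = E0 BD 8C.
Offset 6: leading byte 0xCC = 11001100 → 2-byte char #3 = CC B6.
Offset 8: leading byte 0xF0 = 11110000 → 4-byte char #4 = F0 93 80 82.
Offset 12: leading byte 0xEB = 11101011 → 3-byte char #5 = EB 81 85.
Offset 15: leading byte 0xF4 = 11110100 → 4-byte char #6 = F4 8A 92 AE.
Offset 19: leading byte 0xF4 = 11110100 → 4-byte char #7 = F4 81 89 89.
Offset 23: leading byte 0xD9 = 11011001 → 2-byte char #8 = D9 A2.
Leading byte 0xD9 = 11011001 matches 110xxxxx → 2-byte sequence.
Byte 1: 0xD9 = 11011001, payload 11001 (5 bits).
Byte 2: 0xA2 = 10100010 (10xxxxxx ✓), payload 100010.
Concatenate: 11001100010 = 0x662 (11 bits → U+0662).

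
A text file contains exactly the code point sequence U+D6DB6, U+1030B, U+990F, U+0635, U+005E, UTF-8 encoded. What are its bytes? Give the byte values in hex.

F3 96 B6 B6 F0 90 8C 8B E9 A4 8F D8 B5 5E

U+D6DB6: 4-byte form → F3 96 B6 B6.
U+1030B: 4-byte form → F0 90 8C 8B.
U+990F: 3-byte form → E9 A4 8F.
U+0635: 2-byte form → D8 B5.
U+005E: 1-byte form → 5E.
Concatenated (14 bytes): F3 96 B6 B6 F0 90 8C 8B E9 A4 8F D8 B5 5E.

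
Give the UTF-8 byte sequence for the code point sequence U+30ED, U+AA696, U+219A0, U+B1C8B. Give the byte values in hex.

E3 83 AD F2 AA 9A 96 F0 A1 A6 A0 F2 B1 B2 8B

U+30ED: 3-byte form → E3 83 AD.
U+AA696: 4-byte form → F2 AA 9A 96.
U+219A0: 4-byte form → F0 A1 A6 A0.
U+B1C8B: 4-byte form → F2 B1 B2 8B.
Concatenated (15 bytes): E3 83 AD F2 AA 9A 96 F0 A1 A6 A0 F2 B1 B2 8B.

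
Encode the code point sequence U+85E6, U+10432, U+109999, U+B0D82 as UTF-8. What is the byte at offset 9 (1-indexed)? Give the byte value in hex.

0x89

1-indexed offset 9 is 0-indexed offset 8.
U+85E6 → 3-byte form E8 97 A6 at offsets 0–2.
U+10432 → 4-byte form F0 90 90 B2 at offsets 3–6.
U+109999 → 4-byte form F4 89 A6 99 at offsets 7–10.
Offset 8 falls in char 3's range; it's byte 2 of F4 89 A6 99 = 0x89.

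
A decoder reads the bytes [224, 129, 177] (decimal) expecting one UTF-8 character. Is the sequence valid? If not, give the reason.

invalid (overlong encoding)

Leading byte 0xE0 = 11100000 → 3-byte form.
Continuation bytes all match 10xxxxxx. Payload decodes to 0x71.
But 0x71 < 0x800, the minimum for a 3-byte sequence — this is an overlong encoding.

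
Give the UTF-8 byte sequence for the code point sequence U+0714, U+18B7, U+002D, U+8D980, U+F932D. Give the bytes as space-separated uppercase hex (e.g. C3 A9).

U+0714: 2-byte form → DC 94.
U+18B7: 3-byte form → E1 A2 B7.
U+002D: 1-byte form → 2D.
U+8D980: 4-byte form → F2 8D A6 80.
U+F932D: 4-byte form → F3 B9 8C AD.
Concatenated (14 bytes): DC 94 E1 A2 B7 2D F2 8D A6 80 F3 B9 8C AD.

DC 94 E1 A2 B7 2D F2 8D A6 80 F3 B9 8C AD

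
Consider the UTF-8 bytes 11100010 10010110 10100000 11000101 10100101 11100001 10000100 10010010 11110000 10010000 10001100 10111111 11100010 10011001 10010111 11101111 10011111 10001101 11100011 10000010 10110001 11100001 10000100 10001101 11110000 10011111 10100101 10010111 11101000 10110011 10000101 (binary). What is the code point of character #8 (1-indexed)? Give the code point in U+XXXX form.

U+110D

Offset 0: leading byte 0xE2 = 11100010 → 3-byte char #1 = E2 96 A0.
Offset 3: leading byte 0xC5 = 11000101 → 2-byte char #2 = C5 A5.
Offset 5: leading byte 0xE1 = 11100001 → 3-byte char #3 = E1 84 92.
Offset 8: leading byte 0xF0 = 11110000 → 4-byte char #4 = F0 90 8C BF.
Offset 12: leading byte 0xE2 = 11100010 → 3-byte char #5 = E2 99 97.
Offset 15: leading byte 0xEF = 11101111 → 3-byte char #6 = EF 9F 8D.
Offset 18: leading byte 0xE3 = 11100011 → 3-byte char #7 = E3 82 B1.
Offset 21: leading byte 0xE1 = 11100001 → 3-byte char #8 = E1 84 8D.
Leading byte 0xE1 = 11100001 matches 1110xxxx → 3-byte sequence.
Byte 1: 0xE1 = 11100001, payload 0001 (4 bits).
Byte 2: 0x84 = 10000100 (10xxxxxx ✓), payload 000100.
Byte 3: 0x8D = 10001101 (10xxxxxx ✓), payload 001101.
Concatenate: 0001000100001101 = 0x110D (16 bits → U+110D).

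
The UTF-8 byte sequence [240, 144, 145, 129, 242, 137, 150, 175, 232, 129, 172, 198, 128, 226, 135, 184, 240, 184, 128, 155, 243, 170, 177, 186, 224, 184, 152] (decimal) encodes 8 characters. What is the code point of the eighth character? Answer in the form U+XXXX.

U+0E18

Offset 0: leading byte 0xF0 = 11110000 → 4-byte char #1 = F0 90 91 81.
Offset 4: leading byte 0xF2 = 11110010 → 4-byte char #2 = F2 89 96 AF.
Offset 8: leading byte 0xE8 = 11101000 → 3-byte char #3 = E8 81 AC.
Offset 11: leading byte 0xC6 = 11000110 → 2-byte char #4 = C6 80.
Offset 13: leading byte 0xE2 = 11100010 → 3-byte char #5 = E2 87 B8.
Offset 16: leading byte 0xF0 = 11110000 → 4-byte char #6 = F0 B8 80 9B.
Offset 20: leading byte 0xF3 = 11110011 → 4-byte char #7 = F3 AA B1 BA.
Offset 24: leading byte 0xE0 = 11100000 → 3-byte char #8 = E0 B8 98.
Leading byte 0xE0 = 11100000 matches 1110xxxx → 3-byte sequence.
Byte 1: 0xE0 = 11100000, payload 0000 (4 bits).
Byte 2: 0xB8 = 10111000 (10xxxxxx ✓), payload 111000.
Byte 3: 0x98 = 10011000 (10xxxxxx ✓), payload 011000.
Concatenate: 0000111000011000 = 0xE18 (16 bits → U+0E18).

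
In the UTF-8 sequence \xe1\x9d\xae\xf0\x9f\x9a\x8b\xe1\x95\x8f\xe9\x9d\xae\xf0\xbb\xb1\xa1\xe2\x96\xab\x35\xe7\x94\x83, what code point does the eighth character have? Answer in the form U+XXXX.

Offset 0: leading byte 0xE1 = 11100001 → 3-byte char #1 = E1 9D AE.
Offset 3: leading byte 0xF0 = 11110000 → 4-byte char #2 = F0 9F 9A 8B.
Offset 7: leading byte 0xE1 = 11100001 → 3-byte char #3 = E1 95 8F.
Offset 10: leading byte 0xE9 = 11101001 → 3-byte char #4 = E9 9D AE.
Offset 13: leading byte 0xF0 = 11110000 → 4-byte char #5 = F0 BB B1 A1.
Offset 17: leading byte 0xE2 = 11100010 → 3-byte char #6 = E2 96 AB.
Offset 20: leading byte 0x35 = 00110101 → 1-byte char #7 = 35.
Offset 21: leading byte 0xE7 = 11100111 → 3-byte char #8 = E7 94 83.
Leading byte 0xE7 = 11100111 matches 1110xxxx → 3-byte sequence.
Byte 1: 0xE7 = 11100111, payload 0111 (4 bits).
Byte 2: 0x94 = 10010100 (10xxxxxx ✓), payload 010100.
Byte 3: 0x83 = 10000011 (10xxxxxx ✓), payload 000011.
Concatenate: 0111010100000011 = 0x7503 (16 bits → U+7503).

U+7503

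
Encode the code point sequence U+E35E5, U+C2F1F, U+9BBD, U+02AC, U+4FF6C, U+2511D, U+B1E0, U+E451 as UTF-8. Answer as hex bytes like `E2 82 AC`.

F3 A3 97 A5 F3 82 BC 9F E9 AE BD CA AC F1 8F BD AC F0 A5 84 9D EB 87 A0 EE 91 91

U+E35E5: 4-byte form → F3 A3 97 A5.
U+C2F1F: 4-byte form → F3 82 BC 9F.
U+9BBD: 3-byte form → E9 AE BD.
U+02AC: 2-byte form → CA AC.
U+4FF6C: 4-byte form → F1 8F BD AC.
U+2511D: 4-byte form → F0 A5 84 9D.
U+B1E0: 3-byte form → EB 87 A0.
U+E451: 3-byte form → EE 91 91.
Concatenated (27 bytes): F3 A3 97 A5 F3 82 BC 9F E9 AE BD CA AC F1 8F BD AC F0 A5 84 9D EB 87 A0 EE 91 91.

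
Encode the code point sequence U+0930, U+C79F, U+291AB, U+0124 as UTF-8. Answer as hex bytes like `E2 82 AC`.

U+0930: 3-byte form → E0 A4 B0.
U+C79F: 3-byte form → EC 9E 9F.
U+291AB: 4-byte form → F0 A9 86 AB.
U+0124: 2-byte form → C4 A4.
Concatenated (12 bytes): E0 A4 B0 EC 9E 9F F0 A9 86 AB C4 A4.

E0 A4 B0 EC 9E 9F F0 A9 86 AB C4 A4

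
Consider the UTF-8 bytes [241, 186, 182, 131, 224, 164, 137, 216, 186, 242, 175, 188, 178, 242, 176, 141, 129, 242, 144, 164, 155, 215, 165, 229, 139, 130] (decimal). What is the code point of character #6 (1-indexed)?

U+9091B

Offset 0: leading byte 0xF1 = 11110001 → 4-byte char #1 = F1 BA B6 83.
Offset 4: leading byte 0xE0 = 11100000 → 3-byte char #2 = E0 A4 89.
Offset 7: leading byte 0xD8 = 11011000 → 2-byte char #3 = D8 BA.
Offset 9: leading byte 0xF2 = 11110010 → 4-byte char #4 = F2 AF BC B2.
Offset 13: leading byte 0xF2 = 11110010 → 4-byte char #5 = F2 B0 8D 81.
Offset 17: leading byte 0xF2 = 11110010 → 4-byte char #6 = F2 90 A4 9B.
Leading byte 0xF2 = 11110010 matches 11110xxx → 4-byte sequence.
Byte 1: 0xF2 = 11110010, payload 010 (3 bits).
Byte 2: 0x90 = 10010000 (10xxxxxx ✓), payload 010000.
Byte 3: 0xA4 = 10100100 (10xxxxxx ✓), payload 100100.
Byte 4: 0x9B = 10011011 (10xxxxxx ✓), payload 011011.
Concatenate: 010010000100100011011 = 0x9091B (21 bits → U+9091B).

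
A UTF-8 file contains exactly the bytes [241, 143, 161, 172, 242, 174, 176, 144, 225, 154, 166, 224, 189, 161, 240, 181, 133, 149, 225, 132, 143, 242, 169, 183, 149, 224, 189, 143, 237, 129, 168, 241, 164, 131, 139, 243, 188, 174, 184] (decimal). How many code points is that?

11

Byte at offset 0: 0xF1 = 11110001 → 4-byte char (#1). Advance 4.
Byte at offset 4: 0xF2 = 11110010 → 4-byte char (#2). Advance 4.
Byte at offset 8: 0xE1 = 11100001 → 3-byte char (#3). Advance 3.
Byte at offset 11: 0xE0 = 11100000 → 3-byte char (#4). Advance 3.
Byte at offset 14: 0xF0 = 11110000 → 4-byte char (#5). Advance 4.
Byte at offset 18: 0xE1 = 11100001 → 3-byte char (#6). Advance 3.
Byte at offset 21: 0xF2 = 11110010 → 4-byte char (#7). Advance 4.
Byte at offset 25: 0xE0 = 11100000 → 3-byte char (#8). Advance 3.
Byte at offset 28: 0xED = 11101101 → 3-byte char (#9). Advance 3.
Byte at offset 31: 0xF1 = 11110001 → 4-byte char (#10). Advance 4.
Byte at offset 35: 0xF3 = 11110011 → 4-byte char (#11). Advance 4.
Reached end at offset 39 after 11 code points.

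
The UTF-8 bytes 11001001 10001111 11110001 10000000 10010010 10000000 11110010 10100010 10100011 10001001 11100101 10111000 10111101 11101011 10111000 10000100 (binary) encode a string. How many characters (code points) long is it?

5

Byte at offset 0: 0xC9 = 11001001 → 2-byte char (#1). Advance 2.
Byte at offset 2: 0xF1 = 11110001 → 4-byte char (#2). Advance 4.
Byte at offset 6: 0xF2 = 11110010 → 4-byte char (#3). Advance 4.
Byte at offset 10: 0xE5 = 11100101 → 3-byte char (#4). Advance 3.
Byte at offset 13: 0xEB = 11101011 → 3-byte char (#5). Advance 3.
Reached end at offset 16 after 5 code points.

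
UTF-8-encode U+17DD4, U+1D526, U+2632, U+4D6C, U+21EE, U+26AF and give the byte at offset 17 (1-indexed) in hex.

1-indexed offset 17 is 0-indexed offset 16.
U+17DD4 → 4-byte form F0 97 B7 94 at offsets 0–3.
U+1D526 → 4-byte form F0 9D 94 A6 at offsets 4–7.
U+2632 → 3-byte form E2 98 B2 at offsets 8–10.
U+4D6C → 3-byte form E4 B5 AC at offsets 11–13.
U+21EE → 3-byte form E2 87 AE at offsets 14–16.
Offset 16 falls in char 5's range; it's byte 3 of E2 87 AE = 0xAE.

0xAE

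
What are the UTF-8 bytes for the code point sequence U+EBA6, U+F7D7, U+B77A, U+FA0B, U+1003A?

EE AE A6 EF 9F 97 EB 9D BA EF A8 8B F0 90 80 BA

U+EBA6: 3-byte form → EE AE A6.
U+F7D7: 3-byte form → EF 9F 97.
U+B77A: 3-byte form → EB 9D BA.
U+FA0B: 3-byte form → EF A8 8B.
U+1003A: 4-byte form → F0 90 80 BA.
Concatenated (16 bytes): EE AE A6 EF 9F 97 EB 9D BA EF A8 8B F0 90 80 BA.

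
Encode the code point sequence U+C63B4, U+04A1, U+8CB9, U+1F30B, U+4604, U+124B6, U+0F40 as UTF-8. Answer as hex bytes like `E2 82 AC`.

F3 86 8E B4 D2 A1 E8 B2 B9 F0 9F 8C 8B E4 98 84 F0 92 92 B6 E0 BD 80

U+C63B4: 4-byte form → F3 86 8E B4.
U+04A1: 2-byte form → D2 A1.
U+8CB9: 3-byte form → E8 B2 B9.
U+1F30B: 4-byte form → F0 9F 8C 8B.
U+4604: 3-byte form → E4 98 84.
U+124B6: 4-byte form → F0 92 92 B6.
U+0F40: 3-byte form → E0 BD 80.
Concatenated (23 bytes): F3 86 8E B4 D2 A1 E8 B2 B9 F0 9F 8C 8B E4 98 84 F0 92 92 B6 E0 BD 80.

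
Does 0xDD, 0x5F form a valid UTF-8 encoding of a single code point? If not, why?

invalid (non-continuation byte where continuation expected)

Leading byte 0xDD = 11011101 → 2-byte form.
Byte 2 is 0x5F = 01011111, which is not 10xxxxxx — expected a continuation byte.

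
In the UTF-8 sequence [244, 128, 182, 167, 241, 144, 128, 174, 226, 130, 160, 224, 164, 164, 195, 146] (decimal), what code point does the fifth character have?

Offset 0: leading byte 0xF4 = 11110100 → 4-byte char #1 = F4 80 B6 A7.
Offset 4: leading byte 0xF1 = 11110001 → 4-byte char #2 = F1 90 80 AE.
Offset 8: leading byte 0xE2 = 11100010 → 3-byte char #3 = E2 82 A0.
Offset 11: leading byte 0xE0 = 11100000 → 3-byte char #4 = E0 A4 A4.
Offset 14: leading byte 0xC3 = 11000011 → 2-byte char #5 = C3 92.
Leading byte 0xC3 = 11000011 matches 110xxxxx → 2-byte sequence.
Byte 1: 0xC3 = 11000011, payload 00011 (5 bits).
Byte 2: 0x92 = 10010010 (10xxxxxx ✓), payload 010010.
Concatenate: 00011010010 = 0xD2 (11 bits → U+00D2).

U+00D2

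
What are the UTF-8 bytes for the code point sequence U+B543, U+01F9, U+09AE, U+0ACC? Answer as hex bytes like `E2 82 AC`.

U+B543: 3-byte form → EB 95 83.
U+01F9: 2-byte form → C7 B9.
U+09AE: 3-byte form → E0 A6 AE.
U+0ACC: 3-byte form → E0 AB 8C.
Concatenated (11 bytes): EB 95 83 C7 B9 E0 A6 AE E0 AB 8C.

EB 95 83 C7 B9 E0 A6 AE E0 AB 8C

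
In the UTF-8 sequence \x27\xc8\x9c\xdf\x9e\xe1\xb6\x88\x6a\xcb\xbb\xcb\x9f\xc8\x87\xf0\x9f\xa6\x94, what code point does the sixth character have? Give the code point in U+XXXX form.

Offset 0: leading byte 0x27 = 00100111 → 1-byte char #1 = 27.
Offset 1: leading byte 0xC8 = 11001000 → 2-byte char #2 = C8 9C.
Offset 3: leading byte 0xDF = 11011111 → 2-byte char #3 = DF 9E.
Offset 5: leading byte 0xE1 = 11100001 → 3-byte char #4 = E1 B6 88.
Offset 8: leading byte 0x6A = 01101010 → 1-byte char #5 = 6A.
Offset 9: leading byte 0xCB = 11001011 → 2-byte char #6 = CB BB.
Leading byte 0xCB = 11001011 matches 110xxxxx → 2-byte sequence.
Byte 1: 0xCB = 11001011, payload 01011 (5 bits).
Byte 2: 0xBB = 10111011 (10xxxxxx ✓), payload 111011.
Concatenate: 01011111011 = 0x2FB (11 bits → U+02FB).

U+02FB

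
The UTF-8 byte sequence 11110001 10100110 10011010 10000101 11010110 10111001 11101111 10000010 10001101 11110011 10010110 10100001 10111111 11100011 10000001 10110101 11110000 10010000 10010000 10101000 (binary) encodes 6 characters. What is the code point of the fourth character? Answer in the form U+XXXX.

U+D687F

Offset 0: leading byte 0xF1 = 11110001 → 4-byte char #1 = F1 A6 9A 85.
Offset 4: leading byte 0xD6 = 11010110 → 2-byte char #2 = D6 B9.
Offset 6: leading byte 0xEF = 11101111 → 3-byte char #3 = EF 82 8D.
Offset 9: leading byte 0xF3 = 11110011 → 4-byte char #4 = F3 96 A1 BF.
Leading byte 0xF3 = 11110011 matches 11110xxx → 4-byte sequence.
Byte 1: 0xF3 = 11110011, payload 011 (3 bits).
Byte 2: 0x96 = 10010110 (10xxxxxx ✓), payload 010110.
Byte 3: 0xA1 = 10100001 (10xxxxxx ✓), payload 100001.
Byte 4: 0xBF = 10111111 (10xxxxxx ✓), payload 111111.
Concatenate: 011010110100001111111 = 0xD687F (21 bits → U+D687F).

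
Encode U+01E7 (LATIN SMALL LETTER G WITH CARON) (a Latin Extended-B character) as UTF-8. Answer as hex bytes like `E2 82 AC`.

U+01E7 = 0x1E7 = 487 decimal. In range U+0080–U+07FF → 2-byte form: 110xxxxx 10xxxxxx.
Binary (11 bits): 00111100111.
Split 5+6: 00111 | 100111.
Byte 1: 11000111 = 0xC7.
Byte 2: 10100111 = 0xA7.

C7 A7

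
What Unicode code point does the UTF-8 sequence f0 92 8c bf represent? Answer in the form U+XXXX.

U+1233F

Leading byte 0xF0 = 11110000 matches 11110xxx → 4-byte sequence.
Byte 1: 0xF0 = 11110000, payload 000 (3 bits).
Byte 2: 0x92 = 10010010 (10xxxxxx ✓), payload 010010.
Byte 3: 0x8C = 10001100 (10xxxxxx ✓), payload 001100.
Byte 4: 0xBF = 10111111 (10xxxxxx ✓), payload 111111.
Concatenate: 000010010001100111111 = 0x1233F (21 bits → U+1233F).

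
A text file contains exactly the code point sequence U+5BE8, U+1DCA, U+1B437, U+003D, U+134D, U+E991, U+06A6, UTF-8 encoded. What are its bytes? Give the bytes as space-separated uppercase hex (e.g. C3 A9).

E5 AF A8 E1 B7 8A F0 9B 90 B7 3D E1 8D 8D EE A6 91 DA A6

U+5BE8: 3-byte form → E5 AF A8.
U+1DCA: 3-byte form → E1 B7 8A.
U+1B437: 4-byte form → F0 9B 90 B7.
U+003D: 1-byte form → 3D.
U+134D: 3-byte form → E1 8D 8D.
U+E991: 3-byte form → EE A6 91.
U+06A6: 2-byte form → DA A6.
Concatenated (19 bytes): E5 AF A8 E1 B7 8A F0 9B 90 B7 3D E1 8D 8D EE A6 91 DA A6.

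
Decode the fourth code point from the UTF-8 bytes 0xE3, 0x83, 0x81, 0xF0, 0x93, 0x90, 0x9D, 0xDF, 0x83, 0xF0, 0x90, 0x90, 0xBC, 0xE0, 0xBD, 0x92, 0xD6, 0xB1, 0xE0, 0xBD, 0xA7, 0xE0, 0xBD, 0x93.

U+1043C

Offset 0: leading byte 0xE3 = 11100011 → 3-byte char #1 = E3 83 81.
Offset 3: leading byte 0xF0 = 11110000 → 4-byte char #2 = F0 93 90 9D.
Offset 7: leading byte 0xDF = 11011111 → 2-byte char #3 = DF 83.
Offset 9: leading byte 0xF0 = 11110000 → 4-byte char #4 = F0 90 90 BC.
Leading byte 0xF0 = 11110000 matches 11110xxx → 4-byte sequence.
Byte 1: 0xF0 = 11110000, payload 000 (3 bits).
Byte 2: 0x90 = 10010000 (10xxxxxx ✓), payload 010000.
Byte 3: 0x90 = 10010000 (10xxxxxx ✓), payload 010000.
Byte 4: 0xBC = 10111100 (10xxxxxx ✓), payload 111100.
Concatenate: 000010000010000111100 = 0x1043C (21 bits → U+1043C).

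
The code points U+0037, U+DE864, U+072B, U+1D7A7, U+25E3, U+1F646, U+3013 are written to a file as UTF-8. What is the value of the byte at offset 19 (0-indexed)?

0x80

U+0037 → 1-byte form 37 at offsets 0–0.
U+DE864 → 4-byte form F3 9E A1 A4 at offsets 1–4.
U+072B → 2-byte form DC AB at offsets 5–6.
U+1D7A7 → 4-byte form F0 9D 9E A7 at offsets 7–10.
U+25E3 → 3-byte form E2 97 A3 at offsets 11–13.
U+1F646 → 4-byte form F0 9F 99 86 at offsets 14–17.
U+3013 → 3-byte form E3 80 93 at offsets 18–20.
Offset 19 falls in char 7's range; it's byte 2 of E3 80 93 = 0x80.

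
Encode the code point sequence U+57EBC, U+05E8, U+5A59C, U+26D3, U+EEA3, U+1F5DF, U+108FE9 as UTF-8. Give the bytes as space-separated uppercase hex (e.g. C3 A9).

F1 97 BA BC D7 A8 F1 9A 96 9C E2 9B 93 EE BA A3 F0 9F 97 9F F4 88 BF A9

U+57EBC: 4-byte form → F1 97 BA BC.
U+05E8: 2-byte form → D7 A8.
U+5A59C: 4-byte form → F1 9A 96 9C.
U+26D3: 3-byte form → E2 9B 93.
U+EEA3: 3-byte form → EE BA A3.
U+1F5DF: 4-byte form → F0 9F 97 9F.
U+108FE9: 4-byte form → F4 88 BF A9.
Concatenated (24 bytes): F1 97 BA BC D7 A8 F1 9A 96 9C E2 9B 93 EE BA A3 F0 9F 97 9F F4 88 BF A9.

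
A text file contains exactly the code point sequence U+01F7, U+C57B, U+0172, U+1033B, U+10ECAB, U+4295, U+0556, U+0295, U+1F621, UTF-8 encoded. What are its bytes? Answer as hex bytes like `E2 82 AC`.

U+01F7: 2-byte form → C7 B7.
U+C57B: 3-byte form → EC 95 BB.
U+0172: 2-byte form → C5 B2.
U+1033B: 4-byte form → F0 90 8C BB.
U+10ECAB: 4-byte form → F4 8E B2 AB.
U+4295: 3-byte form → E4 8A 95.
U+0556: 2-byte form → D5 96.
U+0295: 2-byte form → CA 95.
U+1F621: 4-byte form → F0 9F 98 A1.
Concatenated (26 bytes): C7 B7 EC 95 BB C5 B2 F0 90 8C BB F4 8E B2 AB E4 8A 95 D5 96 CA 95 F0 9F 98 A1.

C7 B7 EC 95 BB C5 B2 F0 90 8C BB F4 8E B2 AB E4 8A 95 D5 96 CA 95 F0 9F 98 A1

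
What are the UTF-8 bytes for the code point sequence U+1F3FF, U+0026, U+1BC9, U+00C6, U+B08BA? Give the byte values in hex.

F0 9F 8F BF 26 E1 AF 89 C3 86 F2 B0 A2 BA

U+1F3FF: 4-byte form → F0 9F 8F BF.
U+0026: 1-byte form → 26.
U+1BC9: 3-byte form → E1 AF 89.
U+00C6: 2-byte form → C3 86.
U+B08BA: 4-byte form → F2 B0 A2 BA.
Concatenated (14 bytes): F0 9F 8F BF 26 E1 AF 89 C3 86 F2 B0 A2 BA.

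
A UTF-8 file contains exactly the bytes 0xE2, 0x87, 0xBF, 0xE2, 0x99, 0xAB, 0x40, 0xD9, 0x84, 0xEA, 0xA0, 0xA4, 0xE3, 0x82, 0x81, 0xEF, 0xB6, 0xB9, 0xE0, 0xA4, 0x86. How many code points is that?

8

Byte at offset 0: 0xE2 = 11100010 → 3-byte char (#1). Advance 3.
Byte at offset 3: 0xE2 = 11100010 → 3-byte char (#2). Advance 3.
Byte at offset 6: 0x40 = 01000000 → 1-byte char (#3). Advance 1.
Byte at offset 7: 0xD9 = 11011001 → 2-byte char (#4). Advance 2.
Byte at offset 9: 0xEA = 11101010 → 3-byte char (#5). Advance 3.
Byte at offset 12: 0xE3 = 11100011 → 3-byte char (#6). Advance 3.
Byte at offset 15: 0xEF = 11101111 → 3-byte char (#7). Advance 3.
Byte at offset 18: 0xE0 = 11100000 → 3-byte char (#8). Advance 3.
Reached end at offset 21 after 8 code points.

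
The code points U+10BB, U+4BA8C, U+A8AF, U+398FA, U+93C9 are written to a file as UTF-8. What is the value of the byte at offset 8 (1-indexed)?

1-indexed offset 8 is 0-indexed offset 7.
U+10BB → 3-byte form E1 82 BB at offsets 0–2.
U+4BA8C → 4-byte form F1 8B AA 8C at offsets 3–6.
U+A8AF → 3-byte form EA A2 AF at offsets 7–9.
Offset 7 falls in char 3's range; it's byte 1 of EA A2 AF = 0xEA.

0xEA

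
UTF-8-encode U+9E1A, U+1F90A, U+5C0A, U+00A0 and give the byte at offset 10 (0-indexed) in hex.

0xC2

U+9E1A → 3-byte form E9 B8 9A at offsets 0–2.
U+1F90A → 4-byte form F0 9F A4 8A at offsets 3–6.
U+5C0A → 3-byte form E5 B0 8A at offsets 7–9.
U+00A0 → 2-byte form C2 A0 at offsets 10–11.
Offset 10 falls in char 4's range; it's byte 1 of C2 A0 = 0xC2.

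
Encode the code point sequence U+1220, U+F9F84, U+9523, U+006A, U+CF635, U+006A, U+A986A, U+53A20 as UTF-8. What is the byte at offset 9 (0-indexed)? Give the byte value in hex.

0xA3

U+1220 → 3-byte form E1 88 A0 at offsets 0–2.
U+F9F84 → 4-byte form F3 B9 BE 84 at offsets 3–6.
U+9523 → 3-byte form E9 94 A3 at offsets 7–9.
Offset 9 falls in char 3's range; it's byte 3 of E9 94 A3 = 0xA3.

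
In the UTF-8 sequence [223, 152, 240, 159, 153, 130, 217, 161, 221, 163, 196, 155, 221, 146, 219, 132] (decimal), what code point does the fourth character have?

U+0763

Offset 0: leading byte 0xDF = 11011111 → 2-byte char #1 = DF 98.
Offset 2: leading byte 0xF0 = 11110000 → 4-byte char #2 = F0 9F 99 82.
Offset 6: leading byte 0xD9 = 11011001 → 2-byte char #3 = D9 A1.
Offset 8: leading byte 0xDD = 11011101 → 2-byte char #4 = DD A3.
Leading byte 0xDD = 11011101 matches 110xxxxx → 2-byte sequence.
Byte 1: 0xDD = 11011101, payload 11101 (5 bits).
Byte 2: 0xA3 = 10100011 (10xxxxxx ✓), payload 100011.
Concatenate: 11101100011 = 0x763 (11 bits → U+0763).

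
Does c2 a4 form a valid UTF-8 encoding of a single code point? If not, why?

Leading byte 0xC2 = 11000010 → 2-byte form.
Continuation bytes 0xA4=10100100 all match 10xxxxxx.
Decoded value 0xA4 is ≥ 0x80 (shortest form) and not a surrogate.

valid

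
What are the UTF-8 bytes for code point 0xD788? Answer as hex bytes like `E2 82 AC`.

U+D788 = 0xD788 = 55176 decimal. In range U+0800–U+FFFF → 3-byte form: 1110xxxx 10xxxxxx 10xxxxxx.
Binary (16 bits): 1101011110001000.
Split 4+6+6: 1101 | 011110 | 001000.
Byte 1: 11101101 = 0xED.
Byte 2: 10011110 = 0x9E.
Byte 3: 10001000 = 0x88.

ED 9E 88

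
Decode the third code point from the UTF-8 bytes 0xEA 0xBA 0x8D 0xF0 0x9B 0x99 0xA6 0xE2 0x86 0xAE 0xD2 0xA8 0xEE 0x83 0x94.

Offset 0: leading byte 0xEA = 11101010 → 3-byte char #1 = EA BA 8D.
Offset 3: leading byte 0xF0 = 11110000 → 4-byte char #2 = F0 9B 99 A6.
Offset 7: leading byte 0xE2 = 11100010 → 3-byte char #3 = E2 86 AE.
Leading byte 0xE2 = 11100010 matches 1110xxxx → 3-byte sequence.
Byte 1: 0xE2 = 11100010, payload 0010 (4 bits).
Byte 2: 0x86 = 10000110 (10xxxxxx ✓), payload 000110.
Byte 3: 0xAE = 10101110 (10xxxxxx ✓), payload 101110.
Concatenate: 0010000110101110 = 0x21AE (16 bits → U+21AE).

U+21AE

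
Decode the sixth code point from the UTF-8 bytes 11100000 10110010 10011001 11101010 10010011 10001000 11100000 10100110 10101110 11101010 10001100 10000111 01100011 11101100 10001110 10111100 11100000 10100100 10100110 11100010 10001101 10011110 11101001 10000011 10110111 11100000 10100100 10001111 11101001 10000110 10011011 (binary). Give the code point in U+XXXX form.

U+C3BC

Offset 0: leading byte 0xE0 = 11100000 → 3-byte char #1 = E0 B2 99.
Offset 3: leading byte 0xEA = 11101010 → 3-byte char #2 = EA 93 88.
Offset 6: leading byte 0xE0 = 11100000 → 3-byte char #3 = E0 A6 AE.
Offset 9: leading byte 0xEA = 11101010 → 3-byte char #4 = EA 8C 87.
Offset 12: leading byte 0x63 = 01100011 → 1-byte char #5 = 63.
Offset 13: leading byte 0xEC = 11101100 → 3-byte char #6 = EC 8E BC.
Leading byte 0xEC = 11101100 matches 1110xxxx → 3-byte sequence.
Byte 1: 0xEC = 11101100, payload 1100 (4 bits).
Byte 2: 0x8E = 10001110 (10xxxxxx ✓), payload 001110.
Byte 3: 0xBC = 10111100 (10xxxxxx ✓), payload 111100.
Concatenate: 1100001110111100 = 0xC3BC (16 bits → U+C3BC).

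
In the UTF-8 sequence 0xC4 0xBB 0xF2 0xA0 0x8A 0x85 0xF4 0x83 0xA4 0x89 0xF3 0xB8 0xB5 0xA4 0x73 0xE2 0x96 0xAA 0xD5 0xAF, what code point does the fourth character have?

Offset 0: leading byte 0xC4 = 11000100 → 2-byte char #1 = C4 BB.
Offset 2: leading byte 0xF2 = 11110010 → 4-byte char #2 = F2 A0 8A 85.
Offset 6: leading byte 0xF4 = 11110100 → 4-byte char #3 = F4 83 A4 89.
Offset 10: leading byte 0xF3 = 11110011 → 4-byte char #4 = F3 B8 B5 A4.
Leading byte 0xF3 = 11110011 matches 11110xxx → 4-byte sequence.
Byte 1: 0xF3 = 11110011, payload 011 (3 bits).
Byte 2: 0xB8 = 10111000 (10xxxxxx ✓), payload 111000.
Byte 3: 0xB5 = 10110101 (10xxxxxx ✓), payload 110101.
Byte 4: 0xA4 = 10100100 (10xxxxxx ✓), payload 100100.
Concatenate: 011111000110101100100 = 0xF8D64 (21 bits → U+F8D64).

U+F8D64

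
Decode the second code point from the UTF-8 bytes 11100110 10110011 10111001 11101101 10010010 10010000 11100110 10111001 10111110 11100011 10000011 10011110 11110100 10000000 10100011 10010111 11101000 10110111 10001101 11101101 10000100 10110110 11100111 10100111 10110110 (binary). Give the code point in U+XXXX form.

U+D490

Offset 0: leading byte 0xE6 = 11100110 → 3-byte char #1 = E6 B3 B9.
Offset 3: leading byte 0xED = 11101101 → 3-byte char #2 = ED 92 90.
Leading byte 0xED = 11101101 matches 1110xxxx → 3-byte sequence.
Byte 1: 0xED = 11101101, payload 1101 (4 bits).
Byte 2: 0x92 = 10010010 (10xxxxxx ✓), payload 010010.
Byte 3: 0x90 = 10010000 (10xxxxxx ✓), payload 010000.
Concatenate: 1101010010010000 = 0xD490 (16 bits → U+D490).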